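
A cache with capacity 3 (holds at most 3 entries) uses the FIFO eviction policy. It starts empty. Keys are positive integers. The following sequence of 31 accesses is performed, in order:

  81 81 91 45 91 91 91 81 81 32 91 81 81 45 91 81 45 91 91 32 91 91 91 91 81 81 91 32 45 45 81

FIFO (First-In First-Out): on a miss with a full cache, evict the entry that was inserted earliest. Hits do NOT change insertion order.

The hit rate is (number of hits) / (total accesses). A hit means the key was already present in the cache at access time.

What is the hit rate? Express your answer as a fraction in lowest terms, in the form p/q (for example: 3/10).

FIFO simulation (capacity=3):
  1. access 81: MISS. Cache (old->new): [81]
  2. access 81: HIT. Cache (old->new): [81]
  3. access 91: MISS. Cache (old->new): [81 91]
  4. access 45: MISS. Cache (old->new): [81 91 45]
  5. access 91: HIT. Cache (old->new): [81 91 45]
  6. access 91: HIT. Cache (old->new): [81 91 45]
  7. access 91: HIT. Cache (old->new): [81 91 45]
  8. access 81: HIT. Cache (old->new): [81 91 45]
  9. access 81: HIT. Cache (old->new): [81 91 45]
  10. access 32: MISS, evict 81. Cache (old->new): [91 45 32]
  11. access 91: HIT. Cache (old->new): [91 45 32]
  12. access 81: MISS, evict 91. Cache (old->new): [45 32 81]
  13. access 81: HIT. Cache (old->new): [45 32 81]
  14. access 45: HIT. Cache (old->new): [45 32 81]
  15. access 91: MISS, evict 45. Cache (old->new): [32 81 91]
  16. access 81: HIT. Cache (old->new): [32 81 91]
  17. access 45: MISS, evict 32. Cache (old->new): [81 91 45]
  18. access 91: HIT. Cache (old->new): [81 91 45]
  19. access 91: HIT. Cache (old->new): [81 91 45]
  20. access 32: MISS, evict 81. Cache (old->new): [91 45 32]
  21. access 91: HIT. Cache (old->new): [91 45 32]
  22. access 91: HIT. Cache (old->new): [91 45 32]
  23. access 91: HIT. Cache (old->new): [91 45 32]
  24. access 91: HIT. Cache (old->new): [91 45 32]
  25. access 81: MISS, evict 91. Cache (old->new): [45 32 81]
  26. access 81: HIT. Cache (old->new): [45 32 81]
  27. access 91: MISS, evict 45. Cache (old->new): [32 81 91]
  28. access 32: HIT. Cache (old->new): [32 81 91]
  29. access 45: MISS, evict 32. Cache (old->new): [81 91 45]
  30. access 45: HIT. Cache (old->new): [81 91 45]
  31. access 81: HIT. Cache (old->new): [81 91 45]
Total: 20 hits, 11 misses, 8 evictions

Hit rate = 20/31

Answer: 20/31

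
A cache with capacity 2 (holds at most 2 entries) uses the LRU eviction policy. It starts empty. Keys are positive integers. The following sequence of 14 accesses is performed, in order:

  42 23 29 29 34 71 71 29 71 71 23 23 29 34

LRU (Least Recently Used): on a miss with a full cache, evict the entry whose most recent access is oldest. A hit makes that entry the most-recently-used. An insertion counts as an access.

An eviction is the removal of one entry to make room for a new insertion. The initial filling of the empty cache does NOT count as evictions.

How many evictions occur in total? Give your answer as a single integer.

LRU simulation (capacity=2):
  1. access 42: MISS. Cache (LRU->MRU): [42]
  2. access 23: MISS. Cache (LRU->MRU): [42 23]
  3. access 29: MISS, evict 42. Cache (LRU->MRU): [23 29]
  4. access 29: HIT. Cache (LRU->MRU): [23 29]
  5. access 34: MISS, evict 23. Cache (LRU->MRU): [29 34]
  6. access 71: MISS, evict 29. Cache (LRU->MRU): [34 71]
  7. access 71: HIT. Cache (LRU->MRU): [34 71]
  8. access 29: MISS, evict 34. Cache (LRU->MRU): [71 29]
  9. access 71: HIT. Cache (LRU->MRU): [29 71]
  10. access 71: HIT. Cache (LRU->MRU): [29 71]
  11. access 23: MISS, evict 29. Cache (LRU->MRU): [71 23]
  12. access 23: HIT. Cache (LRU->MRU): [71 23]
  13. access 29: MISS, evict 71. Cache (LRU->MRU): [23 29]
  14. access 34: MISS, evict 23. Cache (LRU->MRU): [29 34]
Total: 5 hits, 9 misses, 7 evictions

Answer: 7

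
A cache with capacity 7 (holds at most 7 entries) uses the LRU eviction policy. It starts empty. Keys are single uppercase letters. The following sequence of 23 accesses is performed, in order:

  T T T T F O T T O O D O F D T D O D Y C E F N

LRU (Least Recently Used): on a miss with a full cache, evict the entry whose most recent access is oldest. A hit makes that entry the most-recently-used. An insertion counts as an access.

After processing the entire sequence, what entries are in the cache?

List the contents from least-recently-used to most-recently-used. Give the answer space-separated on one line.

Answer: O D Y C E F N

Derivation:
LRU simulation (capacity=7):
  1. access T: MISS. Cache (LRU->MRU): [T]
  2. access T: HIT. Cache (LRU->MRU): [T]
  3. access T: HIT. Cache (LRU->MRU): [T]
  4. access T: HIT. Cache (LRU->MRU): [T]
  5. access F: MISS. Cache (LRU->MRU): [T F]
  6. access O: MISS. Cache (LRU->MRU): [T F O]
  7. access T: HIT. Cache (LRU->MRU): [F O T]
  8. access T: HIT. Cache (LRU->MRU): [F O T]
  9. access O: HIT. Cache (LRU->MRU): [F T O]
  10. access O: HIT. Cache (LRU->MRU): [F T O]
  11. access D: MISS. Cache (LRU->MRU): [F T O D]
  12. access O: HIT. Cache (LRU->MRU): [F T D O]
  13. access F: HIT. Cache (LRU->MRU): [T D O F]
  14. access D: HIT. Cache (LRU->MRU): [T O F D]
  15. access T: HIT. Cache (LRU->MRU): [O F D T]
  16. access D: HIT. Cache (LRU->MRU): [O F T D]
  17. access O: HIT. Cache (LRU->MRU): [F T D O]
  18. access D: HIT. Cache (LRU->MRU): [F T O D]
  19. access Y: MISS. Cache (LRU->MRU): [F T O D Y]
  20. access C: MISS. Cache (LRU->MRU): [F T O D Y C]
  21. access E: MISS. Cache (LRU->MRU): [F T O D Y C E]
  22. access F: HIT. Cache (LRU->MRU): [T O D Y C E F]
  23. access N: MISS, evict T. Cache (LRU->MRU): [O D Y C E F N]
Total: 15 hits, 8 misses, 1 evictions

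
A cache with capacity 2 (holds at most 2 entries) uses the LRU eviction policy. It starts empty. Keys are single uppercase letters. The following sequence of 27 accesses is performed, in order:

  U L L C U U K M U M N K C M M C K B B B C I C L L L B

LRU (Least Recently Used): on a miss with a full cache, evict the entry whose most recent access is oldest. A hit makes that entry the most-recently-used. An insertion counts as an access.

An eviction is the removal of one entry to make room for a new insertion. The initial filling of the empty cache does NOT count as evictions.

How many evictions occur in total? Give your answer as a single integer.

LRU simulation (capacity=2):
  1. access U: MISS. Cache (LRU->MRU): [U]
  2. access L: MISS. Cache (LRU->MRU): [U L]
  3. access L: HIT. Cache (LRU->MRU): [U L]
  4. access C: MISS, evict U. Cache (LRU->MRU): [L C]
  5. access U: MISS, evict L. Cache (LRU->MRU): [C U]
  6. access U: HIT. Cache (LRU->MRU): [C U]
  7. access K: MISS, evict C. Cache (LRU->MRU): [U K]
  8. access M: MISS, evict U. Cache (LRU->MRU): [K M]
  9. access U: MISS, evict K. Cache (LRU->MRU): [M U]
  10. access M: HIT. Cache (LRU->MRU): [U M]
  11. access N: MISS, evict U. Cache (LRU->MRU): [M N]
  12. access K: MISS, evict M. Cache (LRU->MRU): [N K]
  13. access C: MISS, evict N. Cache (LRU->MRU): [K C]
  14. access M: MISS, evict K. Cache (LRU->MRU): [C M]
  15. access M: HIT. Cache (LRU->MRU): [C M]
  16. access C: HIT. Cache (LRU->MRU): [M C]
  17. access K: MISS, evict M. Cache (LRU->MRU): [C K]
  18. access B: MISS, evict C. Cache (LRU->MRU): [K B]
  19. access B: HIT. Cache (LRU->MRU): [K B]
  20. access B: HIT. Cache (LRU->MRU): [K B]
  21. access C: MISS, evict K. Cache (LRU->MRU): [B C]
  22. access I: MISS, evict B. Cache (LRU->MRU): [C I]
  23. access C: HIT. Cache (LRU->MRU): [I C]
  24. access L: MISS, evict I. Cache (LRU->MRU): [C L]
  25. access L: HIT. Cache (LRU->MRU): [C L]
  26. access L: HIT. Cache (LRU->MRU): [C L]
  27. access B: MISS, evict C. Cache (LRU->MRU): [L B]
Total: 10 hits, 17 misses, 15 evictions

Answer: 15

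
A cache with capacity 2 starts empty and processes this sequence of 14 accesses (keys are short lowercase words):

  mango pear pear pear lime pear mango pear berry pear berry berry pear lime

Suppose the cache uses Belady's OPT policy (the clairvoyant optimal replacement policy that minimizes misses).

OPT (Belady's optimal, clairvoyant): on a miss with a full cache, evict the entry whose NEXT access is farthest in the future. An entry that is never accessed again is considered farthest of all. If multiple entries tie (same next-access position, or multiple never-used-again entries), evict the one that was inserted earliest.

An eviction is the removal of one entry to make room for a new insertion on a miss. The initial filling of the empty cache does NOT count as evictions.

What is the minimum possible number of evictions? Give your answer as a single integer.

OPT (Belady) simulation (capacity=2):
  1. access mango: MISS. Cache: [mango]
  2. access pear: MISS. Cache: [mango pear]
  3. access pear: HIT. Next use of pear: step 4. Cache: [mango pear]
  4. access pear: HIT. Next use of pear: step 6. Cache: [mango pear]
  5. access lime: MISS, evict mango (next use: step 7). Cache: [pear lime]
  6. access pear: HIT. Next use of pear: step 8. Cache: [pear lime]
  7. access mango: MISS, evict lime (next use: step 14). Cache: [pear mango]
  8. access pear: HIT. Next use of pear: step 10. Cache: [pear mango]
  9. access berry: MISS, evict mango (next use: never). Cache: [pear berry]
  10. access pear: HIT. Next use of pear: step 13. Cache: [pear berry]
  11. access berry: HIT. Next use of berry: step 12. Cache: [pear berry]
  12. access berry: HIT. Next use of berry: never. Cache: [pear berry]
  13. access pear: HIT. Next use of pear: never. Cache: [pear berry]
  14. access lime: MISS, evict pear (next use: never). Cache: [berry lime]
Total: 8 hits, 6 misses, 4 evictions

Answer: 4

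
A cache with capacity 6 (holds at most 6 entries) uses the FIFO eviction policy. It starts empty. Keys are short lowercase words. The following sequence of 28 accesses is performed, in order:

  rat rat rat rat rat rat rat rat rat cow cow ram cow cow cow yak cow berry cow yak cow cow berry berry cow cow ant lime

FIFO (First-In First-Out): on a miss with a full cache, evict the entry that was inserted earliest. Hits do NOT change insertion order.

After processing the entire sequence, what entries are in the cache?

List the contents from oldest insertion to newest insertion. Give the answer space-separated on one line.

Answer: cow ram yak berry ant lime

Derivation:
FIFO simulation (capacity=6):
  1. access rat: MISS. Cache (old->new): [rat]
  2. access rat: HIT. Cache (old->new): [rat]
  3. access rat: HIT. Cache (old->new): [rat]
  4. access rat: HIT. Cache (old->new): [rat]
  5. access rat: HIT. Cache (old->new): [rat]
  6. access rat: HIT. Cache (old->new): [rat]
  7. access rat: HIT. Cache (old->new): [rat]
  8. access rat: HIT. Cache (old->new): [rat]
  9. access rat: HIT. Cache (old->new): [rat]
  10. access cow: MISS. Cache (old->new): [rat cow]
  11. access cow: HIT. Cache (old->new): [rat cow]
  12. access ram: MISS. Cache (old->new): [rat cow ram]
  13. access cow: HIT. Cache (old->new): [rat cow ram]
  14. access cow: HIT. Cache (old->new): [rat cow ram]
  15. access cow: HIT. Cache (old->new): [rat cow ram]
  16. access yak: MISS. Cache (old->new): [rat cow ram yak]
  17. access cow: HIT. Cache (old->new): [rat cow ram yak]
  18. access berry: MISS. Cache (old->new): [rat cow ram yak berry]
  19. access cow: HIT. Cache (old->new): [rat cow ram yak berry]
  20. access yak: HIT. Cache (old->new): [rat cow ram yak berry]
  21. access cow: HIT. Cache (old->new): [rat cow ram yak berry]
  22. access cow: HIT. Cache (old->new): [rat cow ram yak berry]
  23. access berry: HIT. Cache (old->new): [rat cow ram yak berry]
  24. access berry: HIT. Cache (old->new): [rat cow ram yak berry]
  25. access cow: HIT. Cache (old->new): [rat cow ram yak berry]
  26. access cow: HIT. Cache (old->new): [rat cow ram yak berry]
  27. access ant: MISS. Cache (old->new): [rat cow ram yak berry ant]
  28. access lime: MISS, evict rat. Cache (old->new): [cow ram yak berry ant lime]
Total: 21 hits, 7 misses, 1 evictions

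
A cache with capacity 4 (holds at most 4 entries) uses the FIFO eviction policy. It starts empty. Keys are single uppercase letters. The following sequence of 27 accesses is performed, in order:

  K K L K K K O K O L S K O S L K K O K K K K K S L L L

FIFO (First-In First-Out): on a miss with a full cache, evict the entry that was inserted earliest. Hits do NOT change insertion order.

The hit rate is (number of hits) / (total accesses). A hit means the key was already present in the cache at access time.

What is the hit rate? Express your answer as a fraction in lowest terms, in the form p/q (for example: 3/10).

FIFO simulation (capacity=4):
  1. access K: MISS. Cache (old->new): [K]
  2. access K: HIT. Cache (old->new): [K]
  3. access L: MISS. Cache (old->new): [K L]
  4. access K: HIT. Cache (old->new): [K L]
  5. access K: HIT. Cache (old->new): [K L]
  6. access K: HIT. Cache (old->new): [K L]
  7. access O: MISS. Cache (old->new): [K L O]
  8. access K: HIT. Cache (old->new): [K L O]
  9. access O: HIT. Cache (old->new): [K L O]
  10. access L: HIT. Cache (old->new): [K L O]
  11. access S: MISS. Cache (old->new): [K L O S]
  12. access K: HIT. Cache (old->new): [K L O S]
  13. access O: HIT. Cache (old->new): [K L O S]
  14. access S: HIT. Cache (old->new): [K L O S]
  15. access L: HIT. Cache (old->new): [K L O S]
  16. access K: HIT. Cache (old->new): [K L O S]
  17. access K: HIT. Cache (old->new): [K L O S]
  18. access O: HIT. Cache (old->new): [K L O S]
  19. access K: HIT. Cache (old->new): [K L O S]
  20. access K: HIT. Cache (old->new): [K L O S]
  21. access K: HIT. Cache (old->new): [K L O S]
  22. access K: HIT. Cache (old->new): [K L O S]
  23. access K: HIT. Cache (old->new): [K L O S]
  24. access S: HIT. Cache (old->new): [K L O S]
  25. access L: HIT. Cache (old->new): [K L O S]
  26. access L: HIT. Cache (old->new): [K L O S]
  27. access L: HIT. Cache (old->new): [K L O S]
Total: 23 hits, 4 misses, 0 evictions

Hit rate = 23/27

Answer: 23/27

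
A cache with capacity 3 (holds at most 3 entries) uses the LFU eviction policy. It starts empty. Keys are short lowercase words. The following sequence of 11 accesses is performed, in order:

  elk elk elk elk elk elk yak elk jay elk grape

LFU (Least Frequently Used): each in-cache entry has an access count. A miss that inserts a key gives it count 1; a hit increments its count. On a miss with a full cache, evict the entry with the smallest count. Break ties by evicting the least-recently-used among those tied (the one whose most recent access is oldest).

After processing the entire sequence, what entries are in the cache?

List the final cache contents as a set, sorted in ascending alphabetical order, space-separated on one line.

Answer: elk grape jay

Derivation:
LFU simulation (capacity=3):
  1. access elk: MISS. Cache: [elk(c=1)]
  2. access elk: HIT, count now 2. Cache: [elk(c=2)]
  3. access elk: HIT, count now 3. Cache: [elk(c=3)]
  4. access elk: HIT, count now 4. Cache: [elk(c=4)]
  5. access elk: HIT, count now 5. Cache: [elk(c=5)]
  6. access elk: HIT, count now 6. Cache: [elk(c=6)]
  7. access yak: MISS. Cache: [yak(c=1) elk(c=6)]
  8. access elk: HIT, count now 7. Cache: [yak(c=1) elk(c=7)]
  9. access jay: MISS. Cache: [yak(c=1) jay(c=1) elk(c=7)]
  10. access elk: HIT, count now 8. Cache: [yak(c=1) jay(c=1) elk(c=8)]
  11. access grape: MISS, evict yak(c=1). Cache: [jay(c=1) grape(c=1) elk(c=8)]
Total: 7 hits, 4 misses, 1 evictions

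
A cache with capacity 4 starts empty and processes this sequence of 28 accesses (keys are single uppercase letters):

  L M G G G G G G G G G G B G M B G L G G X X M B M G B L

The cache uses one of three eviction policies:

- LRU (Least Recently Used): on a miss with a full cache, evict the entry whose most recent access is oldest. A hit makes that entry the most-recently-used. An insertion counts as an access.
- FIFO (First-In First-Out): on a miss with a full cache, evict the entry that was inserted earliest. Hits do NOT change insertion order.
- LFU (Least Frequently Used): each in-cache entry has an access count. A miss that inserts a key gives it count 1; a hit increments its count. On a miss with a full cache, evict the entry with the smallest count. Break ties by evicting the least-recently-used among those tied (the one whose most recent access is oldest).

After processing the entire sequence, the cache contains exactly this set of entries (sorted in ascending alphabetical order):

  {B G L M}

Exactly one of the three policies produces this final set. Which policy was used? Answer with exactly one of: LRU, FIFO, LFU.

Answer: LRU

Derivation:
Simulating under each policy and comparing final sets:
  LRU: final set = {B G L M} -> MATCHES target
  FIFO: final set = {B G L X} -> differs
  LFU: final set = {B G L X} -> differs
Only LRU produces the target set.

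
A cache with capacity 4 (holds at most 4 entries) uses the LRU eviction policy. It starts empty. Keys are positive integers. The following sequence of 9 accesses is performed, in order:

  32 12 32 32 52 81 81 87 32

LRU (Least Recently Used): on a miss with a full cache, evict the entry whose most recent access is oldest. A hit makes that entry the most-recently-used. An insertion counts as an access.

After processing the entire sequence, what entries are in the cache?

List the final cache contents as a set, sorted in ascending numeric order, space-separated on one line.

LRU simulation (capacity=4):
  1. access 32: MISS. Cache (LRU->MRU): [32]
  2. access 12: MISS. Cache (LRU->MRU): [32 12]
  3. access 32: HIT. Cache (LRU->MRU): [12 32]
  4. access 32: HIT. Cache (LRU->MRU): [12 32]
  5. access 52: MISS. Cache (LRU->MRU): [12 32 52]
  6. access 81: MISS. Cache (LRU->MRU): [12 32 52 81]
  7. access 81: HIT. Cache (LRU->MRU): [12 32 52 81]
  8. access 87: MISS, evict 12. Cache (LRU->MRU): [32 52 81 87]
  9. access 32: HIT. Cache (LRU->MRU): [52 81 87 32]
Total: 4 hits, 5 misses, 1 evictions

Answer: 32 52 81 87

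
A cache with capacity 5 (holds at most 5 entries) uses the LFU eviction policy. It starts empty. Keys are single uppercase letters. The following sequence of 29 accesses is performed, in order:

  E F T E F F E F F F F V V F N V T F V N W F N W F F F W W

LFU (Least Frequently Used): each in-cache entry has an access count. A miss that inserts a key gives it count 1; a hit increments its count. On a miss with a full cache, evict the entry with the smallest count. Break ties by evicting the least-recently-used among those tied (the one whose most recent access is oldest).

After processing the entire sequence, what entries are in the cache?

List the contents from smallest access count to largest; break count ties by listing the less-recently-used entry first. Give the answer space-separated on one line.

LFU simulation (capacity=5):
  1. access E: MISS. Cache: [E(c=1)]
  2. access F: MISS. Cache: [E(c=1) F(c=1)]
  3. access T: MISS. Cache: [E(c=1) F(c=1) T(c=1)]
  4. access E: HIT, count now 2. Cache: [F(c=1) T(c=1) E(c=2)]
  5. access F: HIT, count now 2. Cache: [T(c=1) E(c=2) F(c=2)]
  6. access F: HIT, count now 3. Cache: [T(c=1) E(c=2) F(c=3)]
  7. access E: HIT, count now 3. Cache: [T(c=1) F(c=3) E(c=3)]
  8. access F: HIT, count now 4. Cache: [T(c=1) E(c=3) F(c=4)]
  9. access F: HIT, count now 5. Cache: [T(c=1) E(c=3) F(c=5)]
  10. access F: HIT, count now 6. Cache: [T(c=1) E(c=3) F(c=6)]
  11. access F: HIT, count now 7. Cache: [T(c=1) E(c=3) F(c=7)]
  12. access V: MISS. Cache: [T(c=1) V(c=1) E(c=3) F(c=7)]
  13. access V: HIT, count now 2. Cache: [T(c=1) V(c=2) E(c=3) F(c=7)]
  14. access F: HIT, count now 8. Cache: [T(c=1) V(c=2) E(c=3) F(c=8)]
  15. access N: MISS. Cache: [T(c=1) N(c=1) V(c=2) E(c=3) F(c=8)]
  16. access V: HIT, count now 3. Cache: [T(c=1) N(c=1) E(c=3) V(c=3) F(c=8)]
  17. access T: HIT, count now 2. Cache: [N(c=1) T(c=2) E(c=3) V(c=3) F(c=8)]
  18. access F: HIT, count now 9. Cache: [N(c=1) T(c=2) E(c=3) V(c=3) F(c=9)]
  19. access V: HIT, count now 4. Cache: [N(c=1) T(c=2) E(c=3) V(c=4) F(c=9)]
  20. access N: HIT, count now 2. Cache: [T(c=2) N(c=2) E(c=3) V(c=4) F(c=9)]
  21. access W: MISS, evict T(c=2). Cache: [W(c=1) N(c=2) E(c=3) V(c=4) F(c=9)]
  22. access F: HIT, count now 10. Cache: [W(c=1) N(c=2) E(c=3) V(c=4) F(c=10)]
  23. access N: HIT, count now 3. Cache: [W(c=1) E(c=3) N(c=3) V(c=4) F(c=10)]
  24. access W: HIT, count now 2. Cache: [W(c=2) E(c=3) N(c=3) V(c=4) F(c=10)]
  25. access F: HIT, count now 11. Cache: [W(c=2) E(c=3) N(c=3) V(c=4) F(c=11)]
  26. access F: HIT, count now 12. Cache: [W(c=2) E(c=3) N(c=3) V(c=4) F(c=12)]
  27. access F: HIT, count now 13. Cache: [W(c=2) E(c=3) N(c=3) V(c=4) F(c=13)]
  28. access W: HIT, count now 3. Cache: [E(c=3) N(c=3) W(c=3) V(c=4) F(c=13)]
  29. access W: HIT, count now 4. Cache: [E(c=3) N(c=3) V(c=4) W(c=4) F(c=13)]
Total: 23 hits, 6 misses, 1 evictions

Answer: E N V W F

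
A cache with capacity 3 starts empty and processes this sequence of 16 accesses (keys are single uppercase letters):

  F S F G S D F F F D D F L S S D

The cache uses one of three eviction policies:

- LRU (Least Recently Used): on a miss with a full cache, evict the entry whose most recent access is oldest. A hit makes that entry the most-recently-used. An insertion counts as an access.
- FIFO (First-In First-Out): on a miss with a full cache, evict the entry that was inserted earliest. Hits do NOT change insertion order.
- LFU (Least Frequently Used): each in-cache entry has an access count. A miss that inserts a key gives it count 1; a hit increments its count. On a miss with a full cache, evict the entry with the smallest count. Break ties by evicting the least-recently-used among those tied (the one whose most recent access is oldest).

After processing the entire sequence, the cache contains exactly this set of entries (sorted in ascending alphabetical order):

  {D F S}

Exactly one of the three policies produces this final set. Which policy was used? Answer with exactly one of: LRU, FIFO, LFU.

Simulating under each policy and comparing final sets:
  LRU: final set = {D L S} -> differs
  FIFO: final set = {D L S} -> differs
  LFU: final set = {D F S} -> MATCHES target
Only LFU produces the target set.

Answer: LFU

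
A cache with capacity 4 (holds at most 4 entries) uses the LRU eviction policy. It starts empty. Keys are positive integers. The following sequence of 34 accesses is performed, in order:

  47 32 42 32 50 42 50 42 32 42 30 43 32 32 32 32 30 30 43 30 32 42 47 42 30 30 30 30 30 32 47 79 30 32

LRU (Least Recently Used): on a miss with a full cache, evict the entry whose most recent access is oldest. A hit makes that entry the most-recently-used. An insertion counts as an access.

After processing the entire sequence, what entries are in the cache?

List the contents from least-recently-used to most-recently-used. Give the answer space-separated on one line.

LRU simulation (capacity=4):
  1. access 47: MISS. Cache (LRU->MRU): [47]
  2. access 32: MISS. Cache (LRU->MRU): [47 32]
  3. access 42: MISS. Cache (LRU->MRU): [47 32 42]
  4. access 32: HIT. Cache (LRU->MRU): [47 42 32]
  5. access 50: MISS. Cache (LRU->MRU): [47 42 32 50]
  6. access 42: HIT. Cache (LRU->MRU): [47 32 50 42]
  7. access 50: HIT. Cache (LRU->MRU): [47 32 42 50]
  8. access 42: HIT. Cache (LRU->MRU): [47 32 50 42]
  9. access 32: HIT. Cache (LRU->MRU): [47 50 42 32]
  10. access 42: HIT. Cache (LRU->MRU): [47 50 32 42]
  11. access 30: MISS, evict 47. Cache (LRU->MRU): [50 32 42 30]
  12. access 43: MISS, evict 50. Cache (LRU->MRU): [32 42 30 43]
  13. access 32: HIT. Cache (LRU->MRU): [42 30 43 32]
  14. access 32: HIT. Cache (LRU->MRU): [42 30 43 32]
  15. access 32: HIT. Cache (LRU->MRU): [42 30 43 32]
  16. access 32: HIT. Cache (LRU->MRU): [42 30 43 32]
  17. access 30: HIT. Cache (LRU->MRU): [42 43 32 30]
  18. access 30: HIT. Cache (LRU->MRU): [42 43 32 30]
  19. access 43: HIT. Cache (LRU->MRU): [42 32 30 43]
  20. access 30: HIT. Cache (LRU->MRU): [42 32 43 30]
  21. access 32: HIT. Cache (LRU->MRU): [42 43 30 32]
  22. access 42: HIT. Cache (LRU->MRU): [43 30 32 42]
  23. access 47: MISS, evict 43. Cache (LRU->MRU): [30 32 42 47]
  24. access 42: HIT. Cache (LRU->MRU): [30 32 47 42]
  25. access 30: HIT. Cache (LRU->MRU): [32 47 42 30]
  26. access 30: HIT. Cache (LRU->MRU): [32 47 42 30]
  27. access 30: HIT. Cache (LRU->MRU): [32 47 42 30]
  28. access 30: HIT. Cache (LRU->MRU): [32 47 42 30]
  29. access 30: HIT. Cache (LRU->MRU): [32 47 42 30]
  30. access 32: HIT. Cache (LRU->MRU): [47 42 30 32]
  31. access 47: HIT. Cache (LRU->MRU): [42 30 32 47]
  32. access 79: MISS, evict 42. Cache (LRU->MRU): [30 32 47 79]
  33. access 30: HIT. Cache (LRU->MRU): [32 47 79 30]
  34. access 32: HIT. Cache (LRU->MRU): [47 79 30 32]
Total: 26 hits, 8 misses, 4 evictions

Answer: 47 79 30 32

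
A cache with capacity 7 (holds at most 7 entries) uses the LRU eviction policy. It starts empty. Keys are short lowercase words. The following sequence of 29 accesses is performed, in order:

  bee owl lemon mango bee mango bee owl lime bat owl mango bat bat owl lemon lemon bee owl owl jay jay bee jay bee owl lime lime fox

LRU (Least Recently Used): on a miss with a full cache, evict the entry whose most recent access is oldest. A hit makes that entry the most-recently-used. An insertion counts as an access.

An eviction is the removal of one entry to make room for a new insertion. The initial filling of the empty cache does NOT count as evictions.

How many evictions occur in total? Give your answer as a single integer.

Answer: 1

Derivation:
LRU simulation (capacity=7):
  1. access bee: MISS. Cache (LRU->MRU): [bee]
  2. access owl: MISS. Cache (LRU->MRU): [bee owl]
  3. access lemon: MISS. Cache (LRU->MRU): [bee owl lemon]
  4. access mango: MISS. Cache (LRU->MRU): [bee owl lemon mango]
  5. access bee: HIT. Cache (LRU->MRU): [owl lemon mango bee]
  6. access mango: HIT. Cache (LRU->MRU): [owl lemon bee mango]
  7. access bee: HIT. Cache (LRU->MRU): [owl lemon mango bee]
  8. access owl: HIT. Cache (LRU->MRU): [lemon mango bee owl]
  9. access lime: MISS. Cache (LRU->MRU): [lemon mango bee owl lime]
  10. access bat: MISS. Cache (LRU->MRU): [lemon mango bee owl lime bat]
  11. access owl: HIT. Cache (LRU->MRU): [lemon mango bee lime bat owl]
  12. access mango: HIT. Cache (LRU->MRU): [lemon bee lime bat owl mango]
  13. access bat: HIT. Cache (LRU->MRU): [lemon bee lime owl mango bat]
  14. access bat: HIT. Cache (LRU->MRU): [lemon bee lime owl mango bat]
  15. access owl: HIT. Cache (LRU->MRU): [lemon bee lime mango bat owl]
  16. access lemon: HIT. Cache (LRU->MRU): [bee lime mango bat owl lemon]
  17. access lemon: HIT. Cache (LRU->MRU): [bee lime mango bat owl lemon]
  18. access bee: HIT. Cache (LRU->MRU): [lime mango bat owl lemon bee]
  19. access owl: HIT. Cache (LRU->MRU): [lime mango bat lemon bee owl]
  20. access owl: HIT. Cache (LRU->MRU): [lime mango bat lemon bee owl]
  21. access jay: MISS. Cache (LRU->MRU): [lime mango bat lemon bee owl jay]
  22. access jay: HIT. Cache (LRU->MRU): [lime mango bat lemon bee owl jay]
  23. access bee: HIT. Cache (LRU->MRU): [lime mango bat lemon owl jay bee]
  24. access jay: HIT. Cache (LRU->MRU): [lime mango bat lemon owl bee jay]
  25. access bee: HIT. Cache (LRU->MRU): [lime mango bat lemon owl jay bee]
  26. access owl: HIT. Cache (LRU->MRU): [lime mango bat lemon jay bee owl]
  27. access lime: HIT. Cache (LRU->MRU): [mango bat lemon jay bee owl lime]
  28. access lime: HIT. Cache (LRU->MRU): [mango bat lemon jay bee owl lime]
  29. access fox: MISS, evict mango. Cache (LRU->MRU): [bat lemon jay bee owl lime fox]
Total: 21 hits, 8 misses, 1 evictions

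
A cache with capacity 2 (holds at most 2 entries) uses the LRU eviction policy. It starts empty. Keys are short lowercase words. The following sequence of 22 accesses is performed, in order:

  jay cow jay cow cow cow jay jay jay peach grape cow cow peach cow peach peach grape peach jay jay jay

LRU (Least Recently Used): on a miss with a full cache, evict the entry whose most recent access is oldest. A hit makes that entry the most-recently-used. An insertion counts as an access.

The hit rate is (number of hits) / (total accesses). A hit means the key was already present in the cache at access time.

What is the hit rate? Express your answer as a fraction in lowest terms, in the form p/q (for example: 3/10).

Answer: 7/11

Derivation:
LRU simulation (capacity=2):
  1. access jay: MISS. Cache (LRU->MRU): [jay]
  2. access cow: MISS. Cache (LRU->MRU): [jay cow]
  3. access jay: HIT. Cache (LRU->MRU): [cow jay]
  4. access cow: HIT. Cache (LRU->MRU): [jay cow]
  5. access cow: HIT. Cache (LRU->MRU): [jay cow]
  6. access cow: HIT. Cache (LRU->MRU): [jay cow]
  7. access jay: HIT. Cache (LRU->MRU): [cow jay]
  8. access jay: HIT. Cache (LRU->MRU): [cow jay]
  9. access jay: HIT. Cache (LRU->MRU): [cow jay]
  10. access peach: MISS, evict cow. Cache (LRU->MRU): [jay peach]
  11. access grape: MISS, evict jay. Cache (LRU->MRU): [peach grape]
  12. access cow: MISS, evict peach. Cache (LRU->MRU): [grape cow]
  13. access cow: HIT. Cache (LRU->MRU): [grape cow]
  14. access peach: MISS, evict grape. Cache (LRU->MRU): [cow peach]
  15. access cow: HIT. Cache (LRU->MRU): [peach cow]
  16. access peach: HIT. Cache (LRU->MRU): [cow peach]
  17. access peach: HIT. Cache (LRU->MRU): [cow peach]
  18. access grape: MISS, evict cow. Cache (LRU->MRU): [peach grape]
  19. access peach: HIT. Cache (LRU->MRU): [grape peach]
  20. access jay: MISS, evict grape. Cache (LRU->MRU): [peach jay]
  21. access jay: HIT. Cache (LRU->MRU): [peach jay]
  22. access jay: HIT. Cache (LRU->MRU): [peach jay]
Total: 14 hits, 8 misses, 6 evictions

Hit rate = 14/22 = 7/11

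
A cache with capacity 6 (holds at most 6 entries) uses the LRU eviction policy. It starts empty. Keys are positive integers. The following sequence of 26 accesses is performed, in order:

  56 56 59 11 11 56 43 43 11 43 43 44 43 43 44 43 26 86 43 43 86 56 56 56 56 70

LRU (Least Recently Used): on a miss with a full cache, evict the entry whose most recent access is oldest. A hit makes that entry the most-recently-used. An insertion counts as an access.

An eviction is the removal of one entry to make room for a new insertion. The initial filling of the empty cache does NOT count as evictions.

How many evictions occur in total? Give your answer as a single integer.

Answer: 2

Derivation:
LRU simulation (capacity=6):
  1. access 56: MISS. Cache (LRU->MRU): [56]
  2. access 56: HIT. Cache (LRU->MRU): [56]
  3. access 59: MISS. Cache (LRU->MRU): [56 59]
  4. access 11: MISS. Cache (LRU->MRU): [56 59 11]
  5. access 11: HIT. Cache (LRU->MRU): [56 59 11]
  6. access 56: HIT. Cache (LRU->MRU): [59 11 56]
  7. access 43: MISS. Cache (LRU->MRU): [59 11 56 43]
  8. access 43: HIT. Cache (LRU->MRU): [59 11 56 43]
  9. access 11: HIT. Cache (LRU->MRU): [59 56 43 11]
  10. access 43: HIT. Cache (LRU->MRU): [59 56 11 43]
  11. access 43: HIT. Cache (LRU->MRU): [59 56 11 43]
  12. access 44: MISS. Cache (LRU->MRU): [59 56 11 43 44]
  13. access 43: HIT. Cache (LRU->MRU): [59 56 11 44 43]
  14. access 43: HIT. Cache (LRU->MRU): [59 56 11 44 43]
  15. access 44: HIT. Cache (LRU->MRU): [59 56 11 43 44]
  16. access 43: HIT. Cache (LRU->MRU): [59 56 11 44 43]
  17. access 26: MISS. Cache (LRU->MRU): [59 56 11 44 43 26]
  18. access 86: MISS, evict 59. Cache (LRU->MRU): [56 11 44 43 26 86]
  19. access 43: HIT. Cache (LRU->MRU): [56 11 44 26 86 43]
  20. access 43: HIT. Cache (LRU->MRU): [56 11 44 26 86 43]
  21. access 86: HIT. Cache (LRU->MRU): [56 11 44 26 43 86]
  22. access 56: HIT. Cache (LRU->MRU): [11 44 26 43 86 56]
  23. access 56: HIT. Cache (LRU->MRU): [11 44 26 43 86 56]
  24. access 56: HIT. Cache (LRU->MRU): [11 44 26 43 86 56]
  25. access 56: HIT. Cache (LRU->MRU): [11 44 26 43 86 56]
  26. access 70: MISS, evict 11. Cache (LRU->MRU): [44 26 43 86 56 70]
Total: 18 hits, 8 misses, 2 evictions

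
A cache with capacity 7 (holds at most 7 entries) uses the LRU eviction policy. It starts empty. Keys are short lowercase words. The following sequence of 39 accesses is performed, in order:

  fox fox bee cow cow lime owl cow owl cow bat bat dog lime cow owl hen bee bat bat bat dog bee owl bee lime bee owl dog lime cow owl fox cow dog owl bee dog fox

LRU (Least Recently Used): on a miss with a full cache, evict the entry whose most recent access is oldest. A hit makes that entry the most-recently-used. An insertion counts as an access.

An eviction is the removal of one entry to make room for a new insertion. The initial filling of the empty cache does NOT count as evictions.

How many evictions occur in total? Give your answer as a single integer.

LRU simulation (capacity=7):
  1. access fox: MISS. Cache (LRU->MRU): [fox]
  2. access fox: HIT. Cache (LRU->MRU): [fox]
  3. access bee: MISS. Cache (LRU->MRU): [fox bee]
  4. access cow: MISS. Cache (LRU->MRU): [fox bee cow]
  5. access cow: HIT. Cache (LRU->MRU): [fox bee cow]
  6. access lime: MISS. Cache (LRU->MRU): [fox bee cow lime]
  7. access owl: MISS. Cache (LRU->MRU): [fox bee cow lime owl]
  8. access cow: HIT. Cache (LRU->MRU): [fox bee lime owl cow]
  9. access owl: HIT. Cache (LRU->MRU): [fox bee lime cow owl]
  10. access cow: HIT. Cache (LRU->MRU): [fox bee lime owl cow]
  11. access bat: MISS. Cache (LRU->MRU): [fox bee lime owl cow bat]
  12. access bat: HIT. Cache (LRU->MRU): [fox bee lime owl cow bat]
  13. access dog: MISS. Cache (LRU->MRU): [fox bee lime owl cow bat dog]
  14. access lime: HIT. Cache (LRU->MRU): [fox bee owl cow bat dog lime]
  15. access cow: HIT. Cache (LRU->MRU): [fox bee owl bat dog lime cow]
  16. access owl: HIT. Cache (LRU->MRU): [fox bee bat dog lime cow owl]
  17. access hen: MISS, evict fox. Cache (LRU->MRU): [bee bat dog lime cow owl hen]
  18. access bee: HIT. Cache (LRU->MRU): [bat dog lime cow owl hen bee]
  19. access bat: HIT. Cache (LRU->MRU): [dog lime cow owl hen bee bat]
  20. access bat: HIT. Cache (LRU->MRU): [dog lime cow owl hen bee bat]
  21. access bat: HIT. Cache (LRU->MRU): [dog lime cow owl hen bee bat]
  22. access dog: HIT. Cache (LRU->MRU): [lime cow owl hen bee bat dog]
  23. access bee: HIT. Cache (LRU->MRU): [lime cow owl hen bat dog bee]
  24. access owl: HIT. Cache (LRU->MRU): [lime cow hen bat dog bee owl]
  25. access bee: HIT. Cache (LRU->MRU): [lime cow hen bat dog owl bee]
  26. access lime: HIT. Cache (LRU->MRU): [cow hen bat dog owl bee lime]
  27. access bee: HIT. Cache (LRU->MRU): [cow hen bat dog owl lime bee]
  28. access owl: HIT. Cache (LRU->MRU): [cow hen bat dog lime bee owl]
  29. access dog: HIT. Cache (LRU->MRU): [cow hen bat lime bee owl dog]
  30. access lime: HIT. Cache (LRU->MRU): [cow hen bat bee owl dog lime]
  31. access cow: HIT. Cache (LRU->MRU): [hen bat bee owl dog lime cow]
  32. access owl: HIT. Cache (LRU->MRU): [hen bat bee dog lime cow owl]
  33. access fox: MISS, evict hen. Cache (LRU->MRU): [bat bee dog lime cow owl fox]
  34. access cow: HIT. Cache (LRU->MRU): [bat bee dog lime owl fox cow]
  35. access dog: HIT. Cache (LRU->MRU): [bat bee lime owl fox cow dog]
  36. access owl: HIT. Cache (LRU->MRU): [bat bee lime fox cow dog owl]
  37. access bee: HIT. Cache (LRU->MRU): [bat lime fox cow dog owl bee]
  38. access dog: HIT. Cache (LRU->MRU): [bat lime fox cow owl bee dog]
  39. access fox: HIT. Cache (LRU->MRU): [bat lime cow owl bee dog fox]
Total: 30 hits, 9 misses, 2 evictions

Answer: 2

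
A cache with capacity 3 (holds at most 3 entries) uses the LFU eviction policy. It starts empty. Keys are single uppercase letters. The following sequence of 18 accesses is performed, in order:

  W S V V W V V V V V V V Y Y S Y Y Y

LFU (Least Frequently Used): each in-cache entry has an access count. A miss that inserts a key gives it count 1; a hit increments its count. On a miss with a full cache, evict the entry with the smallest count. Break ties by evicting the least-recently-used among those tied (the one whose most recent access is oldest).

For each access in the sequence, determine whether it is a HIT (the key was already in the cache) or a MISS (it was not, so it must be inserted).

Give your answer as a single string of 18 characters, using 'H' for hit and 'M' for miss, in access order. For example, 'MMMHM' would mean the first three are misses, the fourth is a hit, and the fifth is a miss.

LFU simulation (capacity=3):
  1. access W: MISS. Cache: [W(c=1)]
  2. access S: MISS. Cache: [W(c=1) S(c=1)]
  3. access V: MISS. Cache: [W(c=1) S(c=1) V(c=1)]
  4. access V: HIT, count now 2. Cache: [W(c=1) S(c=1) V(c=2)]
  5. access W: HIT, count now 2. Cache: [S(c=1) V(c=2) W(c=2)]
  6. access V: HIT, count now 3. Cache: [S(c=1) W(c=2) V(c=3)]
  7. access V: HIT, count now 4. Cache: [S(c=1) W(c=2) V(c=4)]
  8. access V: HIT, count now 5. Cache: [S(c=1) W(c=2) V(c=5)]
  9. access V: HIT, count now 6. Cache: [S(c=1) W(c=2) V(c=6)]
  10. access V: HIT, count now 7. Cache: [S(c=1) W(c=2) V(c=7)]
  11. access V: HIT, count now 8. Cache: [S(c=1) W(c=2) V(c=8)]
  12. access V: HIT, count now 9. Cache: [S(c=1) W(c=2) V(c=9)]
  13. access Y: MISS, evict S(c=1). Cache: [Y(c=1) W(c=2) V(c=9)]
  14. access Y: HIT, count now 2. Cache: [W(c=2) Y(c=2) V(c=9)]
  15. access S: MISS, evict W(c=2). Cache: [S(c=1) Y(c=2) V(c=9)]
  16. access Y: HIT, count now 3. Cache: [S(c=1) Y(c=3) V(c=9)]
  17. access Y: HIT, count now 4. Cache: [S(c=1) Y(c=4) V(c=9)]
  18. access Y: HIT, count now 5. Cache: [S(c=1) Y(c=5) V(c=9)]
Total: 13 hits, 5 misses, 2 evictions

Answer: MMMHHHHHHHHHMHMHHH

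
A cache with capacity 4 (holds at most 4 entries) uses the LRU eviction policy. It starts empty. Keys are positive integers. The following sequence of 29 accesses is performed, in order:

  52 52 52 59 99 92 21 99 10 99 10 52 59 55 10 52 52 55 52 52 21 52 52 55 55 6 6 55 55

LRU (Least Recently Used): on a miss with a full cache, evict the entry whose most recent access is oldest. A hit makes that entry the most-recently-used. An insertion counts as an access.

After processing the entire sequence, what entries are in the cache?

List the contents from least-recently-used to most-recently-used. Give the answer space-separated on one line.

LRU simulation (capacity=4):
  1. access 52: MISS. Cache (LRU->MRU): [52]
  2. access 52: HIT. Cache (LRU->MRU): [52]
  3. access 52: HIT. Cache (LRU->MRU): [52]
  4. access 59: MISS. Cache (LRU->MRU): [52 59]
  5. access 99: MISS. Cache (LRU->MRU): [52 59 99]
  6. access 92: MISS. Cache (LRU->MRU): [52 59 99 92]
  7. access 21: MISS, evict 52. Cache (LRU->MRU): [59 99 92 21]
  8. access 99: HIT. Cache (LRU->MRU): [59 92 21 99]
  9. access 10: MISS, evict 59. Cache (LRU->MRU): [92 21 99 10]
  10. access 99: HIT. Cache (LRU->MRU): [92 21 10 99]
  11. access 10: HIT. Cache (LRU->MRU): [92 21 99 10]
  12. access 52: MISS, evict 92. Cache (LRU->MRU): [21 99 10 52]
  13. access 59: MISS, evict 21. Cache (LRU->MRU): [99 10 52 59]
  14. access 55: MISS, evict 99. Cache (LRU->MRU): [10 52 59 55]
  15. access 10: HIT. Cache (LRU->MRU): [52 59 55 10]
  16. access 52: HIT. Cache (LRU->MRU): [59 55 10 52]
  17. access 52: HIT. Cache (LRU->MRU): [59 55 10 52]
  18. access 55: HIT. Cache (LRU->MRU): [59 10 52 55]
  19. access 52: HIT. Cache (LRU->MRU): [59 10 55 52]
  20. access 52: HIT. Cache (LRU->MRU): [59 10 55 52]
  21. access 21: MISS, evict 59. Cache (LRU->MRU): [10 55 52 21]
  22. access 52: HIT. Cache (LRU->MRU): [10 55 21 52]
  23. access 52: HIT. Cache (LRU->MRU): [10 55 21 52]
  24. access 55: HIT. Cache (LRU->MRU): [10 21 52 55]
  25. access 55: HIT. Cache (LRU->MRU): [10 21 52 55]
  26. access 6: MISS, evict 10. Cache (LRU->MRU): [21 52 55 6]
  27. access 6: HIT. Cache (LRU->MRU): [21 52 55 6]
  28. access 55: HIT. Cache (LRU->MRU): [21 52 6 55]
  29. access 55: HIT. Cache (LRU->MRU): [21 52 6 55]
Total: 18 hits, 11 misses, 7 evictions

Answer: 21 52 6 55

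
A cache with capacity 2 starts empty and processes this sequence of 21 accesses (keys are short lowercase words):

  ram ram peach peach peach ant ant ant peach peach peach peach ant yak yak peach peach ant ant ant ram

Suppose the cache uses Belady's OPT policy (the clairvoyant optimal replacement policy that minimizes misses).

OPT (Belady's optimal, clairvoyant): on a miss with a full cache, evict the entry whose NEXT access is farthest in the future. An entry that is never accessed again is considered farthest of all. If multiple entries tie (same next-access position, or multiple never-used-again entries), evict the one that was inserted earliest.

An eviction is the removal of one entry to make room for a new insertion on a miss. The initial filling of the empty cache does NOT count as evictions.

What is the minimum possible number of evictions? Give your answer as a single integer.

OPT (Belady) simulation (capacity=2):
  1. access ram: MISS. Cache: [ram]
  2. access ram: HIT. Next use of ram: step 21. Cache: [ram]
  3. access peach: MISS. Cache: [ram peach]
  4. access peach: HIT. Next use of peach: step 5. Cache: [ram peach]
  5. access peach: HIT. Next use of peach: step 9. Cache: [ram peach]
  6. access ant: MISS, evict ram (next use: step 21). Cache: [peach ant]
  7. access ant: HIT. Next use of ant: step 8. Cache: [peach ant]
  8. access ant: HIT. Next use of ant: step 13. Cache: [peach ant]
  9. access peach: HIT. Next use of peach: step 10. Cache: [peach ant]
  10. access peach: HIT. Next use of peach: step 11. Cache: [peach ant]
  11. access peach: HIT. Next use of peach: step 12. Cache: [peach ant]
  12. access peach: HIT. Next use of peach: step 16. Cache: [peach ant]
  13. access ant: HIT. Next use of ant: step 18. Cache: [peach ant]
  14. access yak: MISS, evict ant (next use: step 18). Cache: [peach yak]
  15. access yak: HIT. Next use of yak: never. Cache: [peach yak]
  16. access peach: HIT. Next use of peach: step 17. Cache: [peach yak]
  17. access peach: HIT. Next use of peach: never. Cache: [peach yak]
  18. access ant: MISS, evict peach (next use: never). Cache: [yak ant]
  19. access ant: HIT. Next use of ant: step 20. Cache: [yak ant]
  20. access ant: HIT. Next use of ant: never. Cache: [yak ant]
  21. access ram: MISS, evict yak (next use: never). Cache: [ant ram]
Total: 15 hits, 6 misses, 4 evictions

Answer: 4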